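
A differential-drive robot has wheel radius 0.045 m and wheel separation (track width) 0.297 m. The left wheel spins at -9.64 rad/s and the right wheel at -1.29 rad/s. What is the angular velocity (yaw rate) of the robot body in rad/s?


omega = r*(wR - wL)/L = 0.045*(-1.29 - (-9.64))/0.297 = 1.2652

1.2652 rad/s


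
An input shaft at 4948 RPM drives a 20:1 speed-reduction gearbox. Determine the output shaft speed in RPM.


omega_out = omega_in / N = 4948 / 20 = 247.4000

247.4000 RPM


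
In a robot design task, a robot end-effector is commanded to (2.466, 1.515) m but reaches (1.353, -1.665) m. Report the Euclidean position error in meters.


dx = 1.353 - (2.466) = -1.1130, dy = -1.665 - (1.515) = -3.1800
err = sqrt(1.238769 + 10.112400) = 3.3691

3.3691 m


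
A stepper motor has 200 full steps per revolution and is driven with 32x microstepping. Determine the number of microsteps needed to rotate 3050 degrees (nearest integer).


step_size = 360/(200*32) = 360/6400 = 0.056250 deg
n = 3050/(360/6400) = 3050*6400/360 = 54222.2222 -> 54222

54222 steps


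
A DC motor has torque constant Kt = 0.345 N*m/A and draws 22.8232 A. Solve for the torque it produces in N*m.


tau = Kt * I = 0.345*22.8232 = 7.8740

7.8740 N*m


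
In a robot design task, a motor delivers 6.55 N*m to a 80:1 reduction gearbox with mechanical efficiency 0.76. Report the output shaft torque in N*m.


tau_out = tau_in * N * eta = 6.55 * 80 * 0.76 = 398.2400

398.2400 N*m


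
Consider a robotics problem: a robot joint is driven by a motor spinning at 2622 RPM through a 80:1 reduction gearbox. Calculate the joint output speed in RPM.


omega_joint = omega_motor / N = 2622 / 80 = 32.7750

32.7750 RPM


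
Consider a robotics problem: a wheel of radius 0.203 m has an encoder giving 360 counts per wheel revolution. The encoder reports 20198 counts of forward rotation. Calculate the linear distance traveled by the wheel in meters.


revs = 20198/360 = 56.105556
d = revs * 2*pi*r = 56.105556 * 2*pi*0.203 = 71.5619

71.5619 m


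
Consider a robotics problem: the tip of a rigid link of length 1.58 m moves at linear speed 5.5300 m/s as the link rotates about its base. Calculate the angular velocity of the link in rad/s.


omega = v / L = 5.5300 / 1.58 = 3.5000

3.5000 rad/s


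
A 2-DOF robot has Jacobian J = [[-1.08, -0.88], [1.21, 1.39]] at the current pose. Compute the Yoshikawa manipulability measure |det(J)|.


det(J) = -1.08*1.39 - (-0.88)*(1.21) = -0.4364
|det(J)| = 0.4364

0.4364


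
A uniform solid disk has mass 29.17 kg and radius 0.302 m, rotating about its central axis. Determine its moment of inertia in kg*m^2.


I = (1/2)*m*R^2 = 0.5*29.17*0.302^2 = 1.3302

1.3302 kg*m^2


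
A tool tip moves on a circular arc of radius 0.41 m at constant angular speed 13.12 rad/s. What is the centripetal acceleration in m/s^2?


a_c = omega^2 * r = 13.12^2 * 0.41 = 70.5751

70.5751 m/s^2


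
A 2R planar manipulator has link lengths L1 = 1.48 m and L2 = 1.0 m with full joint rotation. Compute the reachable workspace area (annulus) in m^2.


r_max = L1 + L2 = 2.4800, r_min = |L1 - L2| = 0.4800
A = pi*(r_max^2 - r_min^2) = pi*(6.1504 - 0.2304) = 18.5982

18.5982 m^2


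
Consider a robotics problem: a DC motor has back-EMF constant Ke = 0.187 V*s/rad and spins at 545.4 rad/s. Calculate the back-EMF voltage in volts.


V_emf = Ke * omega = 0.187*545.4 = 101.9898

101.9898 V


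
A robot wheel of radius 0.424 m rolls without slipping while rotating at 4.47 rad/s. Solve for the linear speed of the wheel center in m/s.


v = omega * r = 4.47 * 0.424 = 1.8953

1.8953 m/s


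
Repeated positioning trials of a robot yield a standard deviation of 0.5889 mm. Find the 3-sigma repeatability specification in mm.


repeatability = 3*sigma = 3*0.5889 = 1.7667

1.7667 mm


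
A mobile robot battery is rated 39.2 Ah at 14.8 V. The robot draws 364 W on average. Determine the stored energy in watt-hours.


E = capacity * V = 39.2*14.8 = 580.1600

580.1600 Wh


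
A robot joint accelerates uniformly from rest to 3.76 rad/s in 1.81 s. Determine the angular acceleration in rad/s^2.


alpha = delta_omega / t = 3.76 / 1.81 = 2.0773

2.0773 rad/s^2


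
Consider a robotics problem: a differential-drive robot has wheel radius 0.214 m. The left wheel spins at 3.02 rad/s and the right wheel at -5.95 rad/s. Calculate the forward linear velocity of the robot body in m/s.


v = r*(wR + wL)/2 = 0.214*(-5.95 + 3.02)/2 = -0.3135

-0.3135 m/s


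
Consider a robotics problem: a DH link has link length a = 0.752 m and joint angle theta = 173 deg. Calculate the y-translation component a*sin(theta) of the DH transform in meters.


a*sin(theta) = 0.752*sin(173 deg) = 0.0916

0.0916 m


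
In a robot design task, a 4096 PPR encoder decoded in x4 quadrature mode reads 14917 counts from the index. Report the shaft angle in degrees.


angle = counts * 360 / (PPR*4) = 14917 * 360 / 16384 = 327.7661

327.7661 degrees


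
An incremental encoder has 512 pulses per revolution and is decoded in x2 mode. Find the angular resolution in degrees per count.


resolution = 360 / (PPR * 2) = 360 / 1024 = 0.3516

0.3516 degrees


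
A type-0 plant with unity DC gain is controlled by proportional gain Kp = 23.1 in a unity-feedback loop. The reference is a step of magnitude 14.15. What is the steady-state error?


e_ss = R/(1 + Kp) = 14.15/(1 + 23.1) = 14.15/24.1000 = 0.5871

0.5871


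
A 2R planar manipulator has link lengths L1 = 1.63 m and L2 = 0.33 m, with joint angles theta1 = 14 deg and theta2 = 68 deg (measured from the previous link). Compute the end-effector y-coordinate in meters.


y = L1*sin(th1) + L2*sin(th1+th2) = 1.63*sin(14 deg) + 0.33*sin(82 deg) = 0.7211

0.7211 m


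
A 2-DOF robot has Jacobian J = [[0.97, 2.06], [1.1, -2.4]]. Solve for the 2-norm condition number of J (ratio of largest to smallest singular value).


JJ^T eigenvalues: trace(JJ^T) = 12.1545, det(JJ^T) = det(J)^2 = 21.10483600
s_max^2 = (12.1545 + sqrt(63.31252625))/2 = 10.05570844
s_min^2 = (12.1545 - sqrt(63.31252625))/2 = 2.09879156
kappa = s_max/s_min = sqrt(10.05570844/2.09879156) = 2.1889

2.1889


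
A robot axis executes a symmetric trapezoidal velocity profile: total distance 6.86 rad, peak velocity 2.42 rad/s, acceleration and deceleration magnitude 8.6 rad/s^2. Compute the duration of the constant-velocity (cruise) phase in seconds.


t_acc = v/a = 0.281395 s, d_acc = v^2/(2a) = 0.340488 rad each
d_cruise = 6.86 - 2*0.340488 = 6.179024 rad
t_cruise = d_cruise/v = 6.179024/2.42 = 2.5533

2.5533 s


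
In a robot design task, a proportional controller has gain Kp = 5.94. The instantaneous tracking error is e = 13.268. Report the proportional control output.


u_P = Kp * e = 5.94 * 13.268 = 78.8119

78.8119


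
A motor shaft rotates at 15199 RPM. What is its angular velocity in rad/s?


omega = 15199 * 2*pi/60 = 1591.6356

1591.6356 rad/s


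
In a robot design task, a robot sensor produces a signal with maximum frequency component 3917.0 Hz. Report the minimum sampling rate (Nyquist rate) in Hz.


f_s,min = 2*f_max = 2*3917.0 = 7834.0000

7834.0000 Hz


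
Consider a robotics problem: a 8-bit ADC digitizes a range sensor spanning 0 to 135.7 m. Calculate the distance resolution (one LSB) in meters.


res = range / 2^n = 135.7/2^8 = 135.7/256 = 0.5301

0.5301 m


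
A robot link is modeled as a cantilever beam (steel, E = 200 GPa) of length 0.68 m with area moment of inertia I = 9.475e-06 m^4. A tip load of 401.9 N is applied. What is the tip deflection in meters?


delta = F*L^3/(3*E*I) = 401.9*0.68^3/(3*2.000e+11*9.475e-06)
      = 126.3702208/5685000 = 2.2229e-05

2.2229e-05 m


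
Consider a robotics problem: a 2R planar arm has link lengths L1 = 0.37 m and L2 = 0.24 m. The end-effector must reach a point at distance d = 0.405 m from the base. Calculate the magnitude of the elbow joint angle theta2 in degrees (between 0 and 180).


cos(th2) = (d^2 - L1^2 - L2^2)/(2*L1*L2) = (0.405^2 - 0.37^2 - 0.24^2)/(2*0.37*0.24) = -0.17159347
th2 = acos(-0.17159347) = 99.8805 deg

99.8805 degrees


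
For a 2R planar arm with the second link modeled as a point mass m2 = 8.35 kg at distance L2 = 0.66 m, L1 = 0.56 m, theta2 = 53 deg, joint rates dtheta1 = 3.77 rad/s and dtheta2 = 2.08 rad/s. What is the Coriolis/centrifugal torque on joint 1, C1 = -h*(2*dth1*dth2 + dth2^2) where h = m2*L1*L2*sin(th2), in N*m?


h = m2*L1*L2*sin(th2) = 8.35*0.56*0.66*sin(53 deg) = 2.464717
C1 = -h*(2*3.77*2.08 + 2.08^2) = -2.464717*20.0096 = -49.3180

-49.3180 N*m


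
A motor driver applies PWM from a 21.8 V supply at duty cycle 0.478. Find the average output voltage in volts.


V_avg = V_supply * D = 21.8*0.478 = 10.4204

10.4204 V


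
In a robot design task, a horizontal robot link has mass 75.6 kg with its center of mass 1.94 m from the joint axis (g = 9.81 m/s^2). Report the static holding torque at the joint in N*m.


tau = m*g*L = 75.6 * 9.81 * 1.94 = 1438.7738

1438.7738 N*m


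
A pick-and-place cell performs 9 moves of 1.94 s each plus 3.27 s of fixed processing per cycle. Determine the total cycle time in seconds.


T = 9*1.94 + 3.27 = 20.7300

20.7300 s


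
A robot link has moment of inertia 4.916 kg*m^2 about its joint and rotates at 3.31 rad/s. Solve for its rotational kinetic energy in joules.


KE = (1/2)*I*omega^2 = 0.5*4.916*3.31^2 = 26.9301

26.9301 J


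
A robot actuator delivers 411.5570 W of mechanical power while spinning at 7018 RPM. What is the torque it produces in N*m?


omega = 7018 * 2*pi/60 = 734.923241 rad/s
tau = P / omega = 411.5570 / 734.923241 = 0.5600

0.5600 N*m


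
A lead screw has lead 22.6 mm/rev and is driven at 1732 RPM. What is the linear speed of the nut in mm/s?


v = lead * (RPM/60) = 22.6*1732/60 = 652.3867

652.3867 mm/s


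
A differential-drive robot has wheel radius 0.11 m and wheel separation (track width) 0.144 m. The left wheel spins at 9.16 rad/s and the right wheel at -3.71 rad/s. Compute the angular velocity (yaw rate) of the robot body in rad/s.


omega = r*(wR - wL)/L = 0.11*(-3.71 - (9.16))/0.144 = -9.8313

-9.8313 rad/s


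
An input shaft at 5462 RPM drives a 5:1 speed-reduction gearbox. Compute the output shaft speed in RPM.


omega_out = omega_in / N = 5462 / 5 = 1092.4000

1092.4000 RPM


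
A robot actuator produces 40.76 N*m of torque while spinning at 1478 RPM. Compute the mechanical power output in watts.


omega = 1478 * 2*pi/60 = 154.775798 rad/s
P = tau * omega = 40.76 * 154.775798 = 6308.6615

6308.6615 W


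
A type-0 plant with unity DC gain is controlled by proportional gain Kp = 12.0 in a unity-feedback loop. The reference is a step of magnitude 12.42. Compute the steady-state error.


e_ss = R/(1 + Kp) = 12.42/(1 + 12.0) = 12.42/13.0000 = 0.9554

0.9554


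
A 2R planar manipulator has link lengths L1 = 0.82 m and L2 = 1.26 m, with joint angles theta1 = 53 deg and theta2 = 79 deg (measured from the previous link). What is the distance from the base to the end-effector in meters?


x = L1*cos(th1) + L2*cos(th1+th2) = -0.349616
y = L1*sin(th1) + L2*sin(th1+th2) = 1.591244
d = sqrt(x^2 + y^2) = sqrt(0.122231 + 2.532057) = 1.6292

1.6292 m


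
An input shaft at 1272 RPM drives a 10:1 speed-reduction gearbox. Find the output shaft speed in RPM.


omega_out = omega_in / N = 1272 / 10 = 127.2000

127.2000 RPM


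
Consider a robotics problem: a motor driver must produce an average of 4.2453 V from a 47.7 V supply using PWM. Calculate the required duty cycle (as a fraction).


D = V_avg/V_supply = 4.2453/47.7 = 0.0890

0.0890


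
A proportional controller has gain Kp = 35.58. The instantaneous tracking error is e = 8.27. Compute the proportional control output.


u_P = Kp * e = 35.58 * 8.27 = 294.2466

294.2466


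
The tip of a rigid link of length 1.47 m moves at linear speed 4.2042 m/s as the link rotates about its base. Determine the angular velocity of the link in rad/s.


omega = v / L = 4.2042 / 1.47 = 2.8600

2.8600 rad/s


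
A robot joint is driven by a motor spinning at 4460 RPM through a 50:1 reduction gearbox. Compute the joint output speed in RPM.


omega_joint = omega_motor / N = 4460 / 50 = 89.2000

89.2000 RPM


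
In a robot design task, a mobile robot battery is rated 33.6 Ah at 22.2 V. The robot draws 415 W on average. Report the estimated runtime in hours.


E = 33.6*22.2 = 745.9200 Wh
t = E/P = 745.9200/415 = 1.7974

1.7974 hours


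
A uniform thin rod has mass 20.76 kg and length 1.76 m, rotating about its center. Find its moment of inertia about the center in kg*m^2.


I = (1/12)*m*L^2 = (1/12)*20.76*1.76^2 = 5.3588

5.3588 kg*m^2


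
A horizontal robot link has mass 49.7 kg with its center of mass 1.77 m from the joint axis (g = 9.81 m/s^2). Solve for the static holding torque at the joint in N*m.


tau = m*g*L = 49.7 * 9.81 * 1.77 = 862.9759

862.9759 N*m


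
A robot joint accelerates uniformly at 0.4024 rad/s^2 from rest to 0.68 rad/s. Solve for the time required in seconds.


t = delta_omega / alpha = 0.68 / 0.4024 = 1.6899

1.6899 s


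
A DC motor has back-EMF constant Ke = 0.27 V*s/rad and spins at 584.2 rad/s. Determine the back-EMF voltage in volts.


V_emf = Ke * omega = 0.27*584.2 = 157.7340

157.7340 V


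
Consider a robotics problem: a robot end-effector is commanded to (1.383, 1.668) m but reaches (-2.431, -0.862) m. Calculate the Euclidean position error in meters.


dx = -2.431 - (1.383) = -3.8140, dy = -0.862 - (1.668) = -2.5300
err = sqrt(14.546596 + 6.400900) = 4.5768

4.5768 m


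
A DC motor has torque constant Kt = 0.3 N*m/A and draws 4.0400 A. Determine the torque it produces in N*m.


tau = Kt * I = 0.3*4.0400 = 1.2120

1.2120 N*m


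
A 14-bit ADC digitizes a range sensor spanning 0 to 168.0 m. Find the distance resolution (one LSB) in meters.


res = range / 2^n = 168.0/2^14 = 168.0/16384 = 0.0103

0.0103 m


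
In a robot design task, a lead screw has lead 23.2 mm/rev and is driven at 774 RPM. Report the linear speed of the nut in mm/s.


v = lead * (RPM/60) = 23.2*774/60 = 299.2800

299.2800 mm/s


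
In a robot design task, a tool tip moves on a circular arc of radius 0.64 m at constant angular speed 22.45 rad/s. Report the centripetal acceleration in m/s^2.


a_c = omega^2 * r = 22.45^2 * 0.64 = 322.5616

322.5616 m/s^2


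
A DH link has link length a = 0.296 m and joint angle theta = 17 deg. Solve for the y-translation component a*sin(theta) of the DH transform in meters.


a*sin(theta) = 0.296*sin(17 deg) = 0.0865

0.0865 m


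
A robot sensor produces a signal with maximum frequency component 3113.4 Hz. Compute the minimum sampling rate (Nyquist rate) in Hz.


f_s,min = 2*f_max = 2*3113.4 = 6226.8000

6226.8000 Hz


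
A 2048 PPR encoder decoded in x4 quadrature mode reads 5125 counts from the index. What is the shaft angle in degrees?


angle = counts * 360 / (PPR*4) = 5125 * 360 / 8192 = 225.2197

225.2197 degrees


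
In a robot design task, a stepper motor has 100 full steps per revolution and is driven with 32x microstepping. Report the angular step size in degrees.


step = 360/(100*32) = 360/3200 = 0.1125

0.1125 degrees


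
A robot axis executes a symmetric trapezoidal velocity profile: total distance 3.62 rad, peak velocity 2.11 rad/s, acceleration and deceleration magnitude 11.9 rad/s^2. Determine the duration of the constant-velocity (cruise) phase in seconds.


t_acc = v/a = 0.177311 s, d_acc = v^2/(2a) = 0.187063 rad each
d_cruise = 3.62 - 2*0.187063 = 3.245874 rad
t_cruise = d_cruise/v = 3.245874/2.11 = 1.5383

1.5383 s


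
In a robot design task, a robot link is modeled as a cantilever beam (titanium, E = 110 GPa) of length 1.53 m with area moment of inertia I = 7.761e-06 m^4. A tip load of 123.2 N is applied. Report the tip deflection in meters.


delta = F*L^3/(3*E*I) = 123.2*1.53^3/(3*1.100e+11*7.761e-06)
      = 441.2502864/2561130 = 1.7229e-04

1.7229e-04 m


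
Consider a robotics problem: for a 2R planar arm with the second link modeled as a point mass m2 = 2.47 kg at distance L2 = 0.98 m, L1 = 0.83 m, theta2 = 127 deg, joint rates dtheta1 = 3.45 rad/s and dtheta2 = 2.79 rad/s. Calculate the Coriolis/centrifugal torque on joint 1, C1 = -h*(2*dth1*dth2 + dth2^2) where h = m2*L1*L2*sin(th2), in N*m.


h = m2*L1*L2*sin(th2) = 2.47*0.83*0.98*sin(127 deg) = 1.604537
C1 = -h*(2*3.45*2.79 + 2.79^2) = -1.604537*27.0351 = -43.3788

-43.3788 N*m


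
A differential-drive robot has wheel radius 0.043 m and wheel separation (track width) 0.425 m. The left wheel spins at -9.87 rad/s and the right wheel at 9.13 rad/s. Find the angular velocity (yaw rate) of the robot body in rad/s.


omega = r*(wR - wL)/L = 0.043*(9.13 - (-9.87))/0.425 = 1.9224

1.9224 rad/s


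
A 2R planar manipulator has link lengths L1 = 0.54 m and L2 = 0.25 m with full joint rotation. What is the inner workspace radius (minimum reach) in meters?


r_min = |L1 - L2| = |0.54 - 0.25| = 0.2900

0.2900 m


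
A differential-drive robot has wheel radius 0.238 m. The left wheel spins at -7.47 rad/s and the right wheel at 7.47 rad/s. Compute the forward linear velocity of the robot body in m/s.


v = r*(wR + wL)/2 = 0.238*(7.47 + -7.47)/2 = 0

0 m/s


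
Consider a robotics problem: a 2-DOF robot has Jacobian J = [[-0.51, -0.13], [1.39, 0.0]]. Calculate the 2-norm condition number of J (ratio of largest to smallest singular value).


JJ^T eigenvalues: trace(JJ^T) = 2.2091, det(JJ^T) = det(J)^2 = 0.03265249
s_max^2 = (2.2091 + sqrt(4.74951285))/2 = 2.19421885
s_min^2 = (2.2091 - sqrt(4.74951285))/2 = 0.01488115
kappa = s_max/s_min = sqrt(2.19421885/0.01488115) = 12.1429

12.1429


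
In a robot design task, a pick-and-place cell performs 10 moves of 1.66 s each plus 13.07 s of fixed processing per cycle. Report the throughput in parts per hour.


T_cycle = 10*1.66 + 13.07 = 29.6700 s
rate = 3600/T = 121.3347

121.3347 parts/hour


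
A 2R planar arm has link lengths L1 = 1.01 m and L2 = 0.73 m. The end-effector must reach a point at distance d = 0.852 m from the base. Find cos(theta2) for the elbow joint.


cos(th2) = (d^2 - L1^2 - L2^2)/(2*L1*L2) = (0.852^2 - 1.01^2 - 0.73^2)/(2*1.01*0.73) = -0.5609

-0.5609


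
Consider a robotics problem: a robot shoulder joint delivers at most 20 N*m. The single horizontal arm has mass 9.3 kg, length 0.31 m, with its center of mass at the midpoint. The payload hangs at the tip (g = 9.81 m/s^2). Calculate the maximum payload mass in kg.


tau_arm = m_arm*g*(L/2) = 9.3*9.81*0.31/2 = 14.1411 N*m
tau_payload = tau_max - tau_arm = 20 - 14.1411 = 5.8589
m_payload = tau_payload / (g*L) = 5.8589 / (9.81*0.31) = 1.9266

1.9266 kg


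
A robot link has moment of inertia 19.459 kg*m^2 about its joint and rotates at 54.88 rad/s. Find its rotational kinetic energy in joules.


KE = (1/2)*I*omega^2 = 0.5*19.459*54.88^2 = 29303.4482

29303.4482 J


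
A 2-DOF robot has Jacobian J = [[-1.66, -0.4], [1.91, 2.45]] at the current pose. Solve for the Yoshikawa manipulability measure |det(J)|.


det(J) = -1.66*2.45 - (-0.4)*(1.91) = -3.3030
|det(J)| = 3.3030

3.3030


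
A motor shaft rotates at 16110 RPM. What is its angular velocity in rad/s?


omega = 16110 * 2*pi/60 = 1687.0353

1687.0353 rad/s


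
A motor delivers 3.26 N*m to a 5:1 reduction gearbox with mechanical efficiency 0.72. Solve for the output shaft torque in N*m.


tau_out = tau_in * N * eta = 3.26 * 5 * 0.72 = 11.7360

11.7360 N*m


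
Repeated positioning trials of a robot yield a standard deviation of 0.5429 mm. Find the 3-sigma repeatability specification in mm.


repeatability = 3*sigma = 3*0.5429 = 1.6287

1.6287 mm


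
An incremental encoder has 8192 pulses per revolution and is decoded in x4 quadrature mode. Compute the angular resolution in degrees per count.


resolution = 360 / (PPR * 4) = 360 / 32768 = 0.0110

0.0110 degrees


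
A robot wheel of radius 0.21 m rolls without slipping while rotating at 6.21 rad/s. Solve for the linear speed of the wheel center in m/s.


v = omega * r = 6.21 * 0.21 = 1.3041

1.3041 m/s


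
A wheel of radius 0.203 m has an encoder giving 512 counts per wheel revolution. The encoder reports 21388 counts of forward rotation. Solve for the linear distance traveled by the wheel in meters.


revs = 21388/512 = 41.773438
d = revs * 2*pi*r = 41.773438 * 2*pi*0.203 = 53.2815

53.2815 m


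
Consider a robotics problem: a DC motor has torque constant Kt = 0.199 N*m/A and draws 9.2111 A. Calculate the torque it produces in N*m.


tau = Kt * I = 0.199*9.2111 = 1.8330

1.8330 N*m


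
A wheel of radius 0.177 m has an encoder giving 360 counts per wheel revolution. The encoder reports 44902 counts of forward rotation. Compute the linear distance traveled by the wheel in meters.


revs = 44902/360 = 124.727778
d = revs * 2*pi*r = 124.727778 * 2*pi*0.177 = 138.7127

138.7127 m


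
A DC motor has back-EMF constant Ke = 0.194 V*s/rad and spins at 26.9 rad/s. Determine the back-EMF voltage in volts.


V_emf = Ke * omega = 0.194*26.9 = 5.2186

5.2186 V


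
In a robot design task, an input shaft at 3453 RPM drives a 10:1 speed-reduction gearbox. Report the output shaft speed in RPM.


omega_out = omega_in / N = 3453 / 10 = 345.3000

345.3000 RPM


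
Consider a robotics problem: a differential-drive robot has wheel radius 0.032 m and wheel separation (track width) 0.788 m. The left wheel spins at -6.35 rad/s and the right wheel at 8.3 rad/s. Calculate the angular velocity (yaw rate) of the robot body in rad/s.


omega = r*(wR - wL)/L = 0.032*(8.3 - (-6.35))/0.788 = 0.5949

0.5949 rad/s


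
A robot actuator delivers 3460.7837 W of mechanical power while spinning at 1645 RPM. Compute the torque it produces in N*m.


omega = 1645 * 2*pi/60 = 172.263997 rad/s
tau = P / omega = 3460.7837 / 172.263997 = 20.0900

20.0900 N*m


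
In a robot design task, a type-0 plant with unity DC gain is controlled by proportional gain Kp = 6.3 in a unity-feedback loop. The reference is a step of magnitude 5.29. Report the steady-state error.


e_ss = R/(1 + Kp) = 5.29/(1 + 6.3) = 5.29/7.3000 = 0.7247

0.7247


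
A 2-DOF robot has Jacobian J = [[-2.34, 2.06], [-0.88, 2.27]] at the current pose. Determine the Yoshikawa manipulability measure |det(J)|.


det(J) = -2.34*2.27 - (2.06)*(-0.88) = -3.4990
|det(J)| = 3.4990

3.4990


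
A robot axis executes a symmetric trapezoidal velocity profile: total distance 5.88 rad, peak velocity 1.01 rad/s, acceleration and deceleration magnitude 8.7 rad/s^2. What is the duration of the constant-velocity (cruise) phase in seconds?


t_acc = v/a = 0.116092 s, d_acc = v^2/(2a) = 0.058626 rad each
d_cruise = 5.88 - 2*0.058626 = 5.762748 rad
t_cruise = d_cruise/v = 5.762748/1.01 = 5.7057

5.7057 s


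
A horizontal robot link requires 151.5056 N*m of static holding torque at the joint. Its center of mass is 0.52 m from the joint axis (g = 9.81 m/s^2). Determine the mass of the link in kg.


m = tau / (g*L) = 151.5056 / (9.81 * 0.52) = 29.7000

29.7000 kg


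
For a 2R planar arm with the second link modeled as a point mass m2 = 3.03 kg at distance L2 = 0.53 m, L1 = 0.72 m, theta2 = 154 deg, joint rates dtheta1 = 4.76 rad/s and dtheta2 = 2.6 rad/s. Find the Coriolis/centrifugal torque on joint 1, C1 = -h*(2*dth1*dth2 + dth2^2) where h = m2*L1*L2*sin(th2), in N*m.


h = m2*L1*L2*sin(th2) = 3.03*0.72*0.53*sin(154 deg) = 0.506866
C1 = -h*(2*4.76*2.6 + 2.6^2) = -0.506866*31.5120 = -15.9724

-15.9724 N*m


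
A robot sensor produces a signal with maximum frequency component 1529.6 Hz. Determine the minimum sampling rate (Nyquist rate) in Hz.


f_s,min = 2*f_max = 2*1529.6 = 3059.2000

3059.2000 Hz


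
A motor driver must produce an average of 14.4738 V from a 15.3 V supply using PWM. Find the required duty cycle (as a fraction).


D = V_avg/V_supply = 14.4738/15.3 = 0.9460

0.9460


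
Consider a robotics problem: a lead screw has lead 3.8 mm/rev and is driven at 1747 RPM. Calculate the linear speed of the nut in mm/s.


v = lead * (RPM/60) = 3.8*1747/60 = 110.6433

110.6433 mm/s


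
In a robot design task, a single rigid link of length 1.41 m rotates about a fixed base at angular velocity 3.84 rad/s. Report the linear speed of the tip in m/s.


v = L*omega = 1.41 * 3.84 = 5.4144

5.4144 m/s


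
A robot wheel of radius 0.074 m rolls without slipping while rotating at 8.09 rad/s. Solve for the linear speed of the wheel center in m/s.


v = omega * r = 8.09 * 0.074 = 0.5987

0.5987 m/s


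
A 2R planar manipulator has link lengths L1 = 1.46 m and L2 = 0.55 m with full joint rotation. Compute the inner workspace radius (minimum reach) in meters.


r_min = |L1 - L2| = |1.46 - 0.55| = 0.9100

0.9100 m


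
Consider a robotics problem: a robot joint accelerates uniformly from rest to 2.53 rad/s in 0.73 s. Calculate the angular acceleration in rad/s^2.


alpha = delta_omega / t = 2.53 / 0.73 = 3.4658

3.4658 rad/s^2


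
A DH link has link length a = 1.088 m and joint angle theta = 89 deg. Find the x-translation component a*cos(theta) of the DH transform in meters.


a*cos(theta) = 1.088*cos(89 deg) = 0.0190

0.0190 m


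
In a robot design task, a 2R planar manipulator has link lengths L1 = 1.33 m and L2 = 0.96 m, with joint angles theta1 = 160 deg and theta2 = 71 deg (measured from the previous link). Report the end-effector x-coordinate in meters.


x = L1*cos(th1) + L2*cos(th1+th2) = 1.33*cos(160 deg) + 0.96*cos(231 deg) = -1.8539

-1.8539 m


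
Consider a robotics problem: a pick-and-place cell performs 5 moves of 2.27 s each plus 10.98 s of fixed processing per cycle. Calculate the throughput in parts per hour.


T_cycle = 5*2.27 + 10.98 = 22.3300 s
rate = 3600/T = 161.2181

161.2181 parts/hour


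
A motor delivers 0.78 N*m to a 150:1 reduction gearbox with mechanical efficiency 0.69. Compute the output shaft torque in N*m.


tau_out = tau_in * N * eta = 0.78 * 150 * 0.69 = 80.7300

80.7300 N*m


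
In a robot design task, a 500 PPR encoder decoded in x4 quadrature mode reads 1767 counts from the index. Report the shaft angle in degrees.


angle = counts * 360 / (PPR*4) = 1767 * 360 / 2000 = 318.0600

318.0600 degrees


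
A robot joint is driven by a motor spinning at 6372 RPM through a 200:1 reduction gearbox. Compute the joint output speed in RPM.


omega_joint = omega_motor / N = 6372 / 200 = 31.8600

31.8600 RPM


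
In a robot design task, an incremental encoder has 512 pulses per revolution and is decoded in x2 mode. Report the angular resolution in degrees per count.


resolution = 360 / (PPR * 2) = 360 / 1024 = 0.3516

0.3516 degrees


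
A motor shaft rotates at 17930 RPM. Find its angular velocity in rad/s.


omega = 17930 * 2*pi/60 = 1877.6252

1877.6252 rad/s


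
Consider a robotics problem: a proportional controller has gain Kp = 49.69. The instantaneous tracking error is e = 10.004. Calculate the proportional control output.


u_P = Kp * e = 49.69 * 10.004 = 497.0988

497.0988


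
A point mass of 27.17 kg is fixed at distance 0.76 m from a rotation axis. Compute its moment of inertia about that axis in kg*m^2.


I = m*r^2 = 27.17*0.76^2 = 15.6934

15.6934 kg*m^2


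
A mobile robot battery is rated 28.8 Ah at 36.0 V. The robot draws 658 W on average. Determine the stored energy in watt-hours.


E = capacity * V = 28.8*36.0 = 1036.8000

1036.8000 Wh


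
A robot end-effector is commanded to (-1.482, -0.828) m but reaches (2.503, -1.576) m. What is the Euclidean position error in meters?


dx = 2.503 - (-1.482) = 3.9850, dy = -1.576 - (-0.828) = -0.7480
err = sqrt(15.880225 + 0.559504) = 4.0546

4.0546 m


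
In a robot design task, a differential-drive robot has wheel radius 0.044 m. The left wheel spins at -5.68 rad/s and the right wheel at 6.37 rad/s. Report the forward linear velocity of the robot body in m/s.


v = r*(wR + wL)/2 = 0.044*(6.37 + -5.68)/2 = 0.0152

0.0152 m/s


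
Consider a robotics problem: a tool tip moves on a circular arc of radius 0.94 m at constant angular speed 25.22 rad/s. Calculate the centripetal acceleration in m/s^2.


a_c = omega^2 * r = 25.22^2 * 0.94 = 597.8855

597.8855 m/s^2


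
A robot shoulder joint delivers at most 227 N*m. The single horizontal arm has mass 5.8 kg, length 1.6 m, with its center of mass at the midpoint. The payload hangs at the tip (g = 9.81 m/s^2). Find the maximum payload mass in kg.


tau_arm = m_arm*g*(L/2) = 5.8*9.81*1.6/2 = 45.5184 N*m
tau_payload = tau_max - tau_arm = 227 - 45.5184 = 181.4816
m_payload = tau_payload / (g*L) = 181.4816 / (9.81*1.6) = 11.5623

11.5623 kg


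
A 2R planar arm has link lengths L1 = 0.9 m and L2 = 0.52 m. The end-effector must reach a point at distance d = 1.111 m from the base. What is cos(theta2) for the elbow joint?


cos(th2) = (d^2 - L1^2 - L2^2)/(2*L1*L2) = (1.111^2 - 0.9^2 - 0.52^2)/(2*0.9*0.52) = 0.1644

0.1644


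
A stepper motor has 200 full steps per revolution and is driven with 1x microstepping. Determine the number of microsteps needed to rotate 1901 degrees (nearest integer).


step_size = 360/(200*1) = 360/200 = 1.800000 deg
n = 1901/(360/200) = 1901*200/360 = 1056.1111 -> 1056

1056 steps


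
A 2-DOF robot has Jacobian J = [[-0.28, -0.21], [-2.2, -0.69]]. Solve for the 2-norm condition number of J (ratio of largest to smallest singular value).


JJ^T eigenvalues: trace(JJ^T) = 5.4386, det(JJ^T) = det(J)^2 = 0.07225344
s_max^2 = (5.4386 + sqrt(29.28935620))/2 = 5.42528209
s_min^2 = (5.4386 - sqrt(29.28935620))/2 = 0.01331791
kappa = s_max/s_min = sqrt(5.42528209/0.01331791) = 20.1833

20.1833


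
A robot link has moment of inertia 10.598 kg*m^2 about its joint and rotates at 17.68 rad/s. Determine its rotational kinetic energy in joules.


KE = (1/2)*I*omega^2 = 0.5*10.598*17.68^2 = 1656.3741

1656.3741 J


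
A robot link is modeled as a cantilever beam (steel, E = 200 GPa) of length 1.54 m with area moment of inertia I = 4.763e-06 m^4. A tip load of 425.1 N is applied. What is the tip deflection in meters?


delta = F*L^3/(3*E*I) = 425.1*1.54^3/(3*2.000e+11*4.763e-06)
      = 1552.5774264/2857800 = 5.4328e-04

5.4328e-04 m


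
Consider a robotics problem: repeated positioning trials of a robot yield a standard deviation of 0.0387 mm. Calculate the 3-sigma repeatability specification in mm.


repeatability = 3*sigma = 3*0.0387 = 0.1161

0.1161 mm


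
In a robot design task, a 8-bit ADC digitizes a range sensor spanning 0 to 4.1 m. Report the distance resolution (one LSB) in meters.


res = range / 2^n = 4.1/2^8 = 4.1/256 = 0.0160

0.0160 m


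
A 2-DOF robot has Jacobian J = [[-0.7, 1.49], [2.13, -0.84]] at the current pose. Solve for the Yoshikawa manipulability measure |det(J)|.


det(J) = -0.7*-0.84 - (1.49)*(2.13) = -2.5857
|det(J)| = 2.5857

2.5857


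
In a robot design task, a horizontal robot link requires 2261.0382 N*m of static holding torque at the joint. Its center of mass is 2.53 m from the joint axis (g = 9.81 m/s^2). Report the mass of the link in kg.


m = tau / (g*L) = 2261.0382 / (9.81 * 2.53) = 91.1000

91.1000 kg


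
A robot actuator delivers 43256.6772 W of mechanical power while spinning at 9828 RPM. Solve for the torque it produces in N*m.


omega = 9828 * 2*pi/60 = 1029.185753 rad/s
tau = P / omega = 43256.6772 / 1029.185753 = 42.0300

42.0300 N*m


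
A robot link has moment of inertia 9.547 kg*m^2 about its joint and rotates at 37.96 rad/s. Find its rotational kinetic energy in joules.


KE = (1/2)*I*omega^2 = 0.5*9.547*37.96^2 = 6878.4302

6878.4302 J


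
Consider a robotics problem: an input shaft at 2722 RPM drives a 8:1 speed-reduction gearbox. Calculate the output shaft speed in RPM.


omega_out = omega_in / N = 2722 / 8 = 340.2500

340.2500 RPM


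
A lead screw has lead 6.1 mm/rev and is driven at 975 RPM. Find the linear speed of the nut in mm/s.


v = lead * (RPM/60) = 6.1*975/60 = 99.1250

99.1250 mm/s


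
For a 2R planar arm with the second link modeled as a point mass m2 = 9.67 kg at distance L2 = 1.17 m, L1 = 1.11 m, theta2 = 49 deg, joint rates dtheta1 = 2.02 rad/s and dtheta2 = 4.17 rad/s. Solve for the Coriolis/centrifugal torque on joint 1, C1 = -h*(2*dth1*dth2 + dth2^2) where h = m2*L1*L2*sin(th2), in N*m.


h = m2*L1*L2*sin(th2) = 9.67*1.11*1.17*sin(49 deg) = 9.477967
C1 = -h*(2*2.02*4.17 + 4.17^2) = -9.477967*34.2357 = -324.4848

-324.4848 N*m


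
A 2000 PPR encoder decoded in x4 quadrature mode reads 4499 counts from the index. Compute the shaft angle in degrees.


angle = counts * 360 / (PPR*4) = 4499 * 360 / 8000 = 202.4550

202.4550 degrees


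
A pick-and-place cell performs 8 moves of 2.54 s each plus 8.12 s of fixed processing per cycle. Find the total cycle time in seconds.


T = 8*2.54 + 8.12 = 28.4400

28.4400 s


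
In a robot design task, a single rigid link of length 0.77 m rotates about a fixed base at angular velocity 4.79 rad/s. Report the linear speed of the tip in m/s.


v = L*omega = 0.77 * 4.79 = 3.6883

3.6883 m/s


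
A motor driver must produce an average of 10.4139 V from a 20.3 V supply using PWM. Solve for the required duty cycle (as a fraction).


D = V_avg/V_supply = 10.4139/20.3 = 0.5130

0.5130


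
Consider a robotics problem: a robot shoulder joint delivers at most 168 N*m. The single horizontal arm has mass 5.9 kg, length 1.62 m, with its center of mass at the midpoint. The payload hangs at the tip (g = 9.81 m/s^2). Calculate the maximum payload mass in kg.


tau_arm = m_arm*g*(L/2) = 5.9*9.81*1.62/2 = 46.8820 N*m
tau_payload = tau_max - tau_arm = 168 - 46.8820 = 121.1180
m_payload = tau_payload / (g*L) = 121.1180 / (9.81*1.62) = 7.6212

7.6212 kg


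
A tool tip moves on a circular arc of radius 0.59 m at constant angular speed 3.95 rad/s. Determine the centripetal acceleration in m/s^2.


a_c = omega^2 * r = 3.95^2 * 0.59 = 9.2055

9.2055 m/s^2


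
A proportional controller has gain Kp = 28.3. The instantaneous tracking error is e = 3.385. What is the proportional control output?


u_P = Kp * e = 28.3 * 3.385 = 95.7955

95.7955


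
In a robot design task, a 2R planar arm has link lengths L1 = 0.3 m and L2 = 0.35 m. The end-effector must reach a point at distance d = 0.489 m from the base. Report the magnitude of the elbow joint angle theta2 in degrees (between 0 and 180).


cos(th2) = (d^2 - L1^2 - L2^2)/(2*L1*L2) = (0.489^2 - 0.3^2 - 0.35^2)/(2*0.3*0.35) = 0.12676667
th2 = acos(0.12676667) = 82.7172 deg

82.7172 degrees


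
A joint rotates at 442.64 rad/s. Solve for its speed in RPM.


RPM = 442.64 * 60/(2*pi) = 4226.9006

4226.9006 RPM


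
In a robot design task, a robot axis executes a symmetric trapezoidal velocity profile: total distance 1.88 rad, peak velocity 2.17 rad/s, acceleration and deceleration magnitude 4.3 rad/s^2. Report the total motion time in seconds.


t_acc = v/a = 2.17/4.3 = 0.504651 s
d_acc = v^2/(2a) = 0.547547 rad (each ramp)
d_cruise = 1.88 - 2*0.547547 = 0.784906 rad
t_cruise = 0.784906/2.17 = 0.361708 s
t_total = 2*0.504651 + 0.361708 = 1.3710

1.3710 s


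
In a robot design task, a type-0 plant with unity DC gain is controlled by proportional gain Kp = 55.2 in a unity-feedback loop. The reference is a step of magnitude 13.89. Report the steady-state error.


e_ss = R/(1 + Kp) = 13.89/(1 + 55.2) = 13.89/56.2000 = 0.2472

0.2472


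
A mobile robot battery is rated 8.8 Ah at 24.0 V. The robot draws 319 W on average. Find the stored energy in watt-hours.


E = capacity * V = 8.8*24.0 = 211.2000

211.2000 Wh


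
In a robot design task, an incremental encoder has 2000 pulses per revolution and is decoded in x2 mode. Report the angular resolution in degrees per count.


resolution = 360 / (PPR * 2) = 360 / 4000 = 0.0900

0.0900 degrees


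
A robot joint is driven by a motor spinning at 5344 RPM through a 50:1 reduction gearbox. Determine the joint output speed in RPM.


omega_joint = omega_motor / N = 5344 / 50 = 106.8800

106.8800 RPM


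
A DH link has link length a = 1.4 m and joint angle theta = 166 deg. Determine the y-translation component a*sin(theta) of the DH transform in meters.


a*sin(theta) = 1.4*sin(166 deg) = 0.3387

0.3387 m


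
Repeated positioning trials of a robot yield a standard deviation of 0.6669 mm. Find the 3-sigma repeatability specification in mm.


repeatability = 3*sigma = 3*0.6669 = 2.0007

2.0007 mm


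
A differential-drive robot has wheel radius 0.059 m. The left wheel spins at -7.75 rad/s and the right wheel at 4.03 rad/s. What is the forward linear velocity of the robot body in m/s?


v = r*(wR + wL)/2 = 0.059*(4.03 + -7.75)/2 = -0.1097

-0.1097 m/s


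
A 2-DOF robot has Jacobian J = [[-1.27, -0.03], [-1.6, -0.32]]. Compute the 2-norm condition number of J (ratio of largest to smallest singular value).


JJ^T eigenvalues: trace(JJ^T) = 4.2762, det(JJ^T) = det(J)^2 = 0.12845056
s_max^2 = (4.2762 + sqrt(17.77208420))/2 = 4.24594749
s_min^2 = (4.2762 - sqrt(17.77208420))/2 = 0.03025251
kappa = s_max/s_min = sqrt(4.24594749/0.03025251) = 11.8470

11.8470


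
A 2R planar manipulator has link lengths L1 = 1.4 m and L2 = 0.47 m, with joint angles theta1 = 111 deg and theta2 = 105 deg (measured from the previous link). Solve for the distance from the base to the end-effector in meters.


x = L1*cos(th1) + L2*cos(th1+th2) = -0.881953
y = L1*sin(th1) + L2*sin(th1+th2) = 1.030754
d = sqrt(x^2 + y^2) = sqrt(0.777841 + 1.062454) = 1.3566

1.3566 m


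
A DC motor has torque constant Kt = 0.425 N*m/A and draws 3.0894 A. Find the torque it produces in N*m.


tau = Kt * I = 0.425*3.0894 = 1.3130

1.3130 N*m


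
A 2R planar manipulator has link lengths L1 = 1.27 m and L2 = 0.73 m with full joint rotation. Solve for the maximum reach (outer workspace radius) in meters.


r_max = L1 + L2 = 1.27 + 0.73 = 2.0000

2.0000 m


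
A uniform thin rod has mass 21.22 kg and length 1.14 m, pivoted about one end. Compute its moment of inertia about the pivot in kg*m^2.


I = (1/3)*m*L^2 = (1/3)*21.22*1.14^2 = 9.1925

9.1925 kg*m^2


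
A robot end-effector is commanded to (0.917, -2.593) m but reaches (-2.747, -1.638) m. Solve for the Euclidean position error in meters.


dx = -2.747 - (0.917) = -3.6640, dy = -1.638 - (-2.593) = 0.9550
err = sqrt(13.424896 + 0.912025) = 3.7864

3.7864 m


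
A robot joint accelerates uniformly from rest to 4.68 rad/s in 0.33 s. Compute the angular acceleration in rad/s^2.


alpha = delta_omega / t = 4.68 / 0.33 = 14.1818

14.1818 rad/s^2


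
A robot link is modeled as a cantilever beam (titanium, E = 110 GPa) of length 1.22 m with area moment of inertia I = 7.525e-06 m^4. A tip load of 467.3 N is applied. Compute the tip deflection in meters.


delta = F*L^3/(3*E*I) = 467.3*1.22^3/(3*1.100e+11*7.525e-06)
      = 848.5457704/2483250 = 3.4171e-04

3.4171e-04 m


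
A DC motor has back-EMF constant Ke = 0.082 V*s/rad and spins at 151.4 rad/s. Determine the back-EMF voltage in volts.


V_emf = Ke * omega = 0.082*151.4 = 12.4148

12.4148 V


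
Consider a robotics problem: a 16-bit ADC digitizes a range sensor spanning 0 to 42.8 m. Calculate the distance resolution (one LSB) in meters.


res = range / 2^n = 42.8/2^16 = 42.8/65536 = 6.5308e-04

6.5308e-04 m


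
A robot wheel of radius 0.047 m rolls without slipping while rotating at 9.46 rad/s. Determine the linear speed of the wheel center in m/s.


v = omega * r = 9.46 * 0.047 = 0.4446

0.4446 m/s
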